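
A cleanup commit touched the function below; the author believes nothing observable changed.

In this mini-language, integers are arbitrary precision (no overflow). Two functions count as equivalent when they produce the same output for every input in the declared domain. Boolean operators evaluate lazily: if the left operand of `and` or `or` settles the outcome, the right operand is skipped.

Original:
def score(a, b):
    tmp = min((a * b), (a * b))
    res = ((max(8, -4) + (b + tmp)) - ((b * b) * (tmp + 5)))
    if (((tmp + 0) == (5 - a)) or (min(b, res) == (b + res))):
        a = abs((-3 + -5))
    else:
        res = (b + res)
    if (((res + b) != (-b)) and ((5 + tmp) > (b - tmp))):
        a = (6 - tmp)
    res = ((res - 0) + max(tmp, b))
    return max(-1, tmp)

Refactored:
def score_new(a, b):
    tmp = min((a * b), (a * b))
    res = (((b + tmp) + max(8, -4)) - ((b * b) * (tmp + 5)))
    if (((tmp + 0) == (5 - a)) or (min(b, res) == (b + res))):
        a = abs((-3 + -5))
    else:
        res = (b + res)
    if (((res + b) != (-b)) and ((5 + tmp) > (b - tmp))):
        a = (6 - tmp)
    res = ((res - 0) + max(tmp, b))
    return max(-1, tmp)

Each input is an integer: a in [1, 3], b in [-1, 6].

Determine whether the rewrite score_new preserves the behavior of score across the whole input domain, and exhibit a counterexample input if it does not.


This is a faithful refactor — same computation, different form, but the computed results match everywhere.
Tracing a=1, b=-1: score: tmp becomes -1; next res becomes 2; next (((tmp + 0) == (5 - a)) or (min(b, res) == (b + res))) evaluates to false; next res becomes 1; next (((res + b) != (-b)) and ((5 + tmp) > (b - tmp))) evaluates to true; next a becomes 7; next res becomes 0; next final value -1 | score_new: tmp becomes -1; next res becomes 2; next (((tmp + 0) == (5 - a)) or (min(b, res) == (b + res))) evaluates to false; next res becomes 1; next (((res + b) != (-b)) and ((5 + tmp) > (b - tmp))) evaluates to true; next a becomes 7; next res becomes 0; next final value -1 — matching result -1.
An exhaustive pass over the 24 declared inputs shows identical outputs.
verdict: equivalent


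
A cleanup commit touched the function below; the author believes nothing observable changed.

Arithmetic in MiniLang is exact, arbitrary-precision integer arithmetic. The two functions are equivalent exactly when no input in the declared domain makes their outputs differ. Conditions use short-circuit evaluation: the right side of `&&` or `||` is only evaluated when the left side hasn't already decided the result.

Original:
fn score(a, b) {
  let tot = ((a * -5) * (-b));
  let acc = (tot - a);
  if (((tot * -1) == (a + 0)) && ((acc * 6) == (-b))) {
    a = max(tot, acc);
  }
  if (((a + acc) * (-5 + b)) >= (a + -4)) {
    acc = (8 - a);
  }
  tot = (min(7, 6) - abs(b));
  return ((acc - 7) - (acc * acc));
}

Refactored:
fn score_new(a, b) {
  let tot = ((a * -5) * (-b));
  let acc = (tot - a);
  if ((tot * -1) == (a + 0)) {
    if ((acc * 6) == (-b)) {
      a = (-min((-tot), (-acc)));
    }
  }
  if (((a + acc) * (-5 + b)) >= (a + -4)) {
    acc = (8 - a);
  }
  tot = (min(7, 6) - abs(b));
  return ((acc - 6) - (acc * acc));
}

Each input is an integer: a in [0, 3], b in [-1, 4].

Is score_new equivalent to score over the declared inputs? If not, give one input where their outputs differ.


Take a=0, b=-1.
score: tot := 0 | acc := 0 | (((tot * -1) == (a + 0)) && ((acc * 6) == (-b))): false | (((a + acc) * (-5 + b)) >= (a + -4)): true | acc := 8 | tot := 5 | result -63
score_new: tot := 0 | acc := 0 | ((tot * -1) == (a + 0)): true | ((acc * 6) == (-b)): false | (((a + acc) * (-5 + b)) >= (a + -4)): true | acc := 8 | tot := 5 | result -62
-63 != -62, so the rewrite changes behavior.
verdict: not equivalent; witness: a=0, b=-1


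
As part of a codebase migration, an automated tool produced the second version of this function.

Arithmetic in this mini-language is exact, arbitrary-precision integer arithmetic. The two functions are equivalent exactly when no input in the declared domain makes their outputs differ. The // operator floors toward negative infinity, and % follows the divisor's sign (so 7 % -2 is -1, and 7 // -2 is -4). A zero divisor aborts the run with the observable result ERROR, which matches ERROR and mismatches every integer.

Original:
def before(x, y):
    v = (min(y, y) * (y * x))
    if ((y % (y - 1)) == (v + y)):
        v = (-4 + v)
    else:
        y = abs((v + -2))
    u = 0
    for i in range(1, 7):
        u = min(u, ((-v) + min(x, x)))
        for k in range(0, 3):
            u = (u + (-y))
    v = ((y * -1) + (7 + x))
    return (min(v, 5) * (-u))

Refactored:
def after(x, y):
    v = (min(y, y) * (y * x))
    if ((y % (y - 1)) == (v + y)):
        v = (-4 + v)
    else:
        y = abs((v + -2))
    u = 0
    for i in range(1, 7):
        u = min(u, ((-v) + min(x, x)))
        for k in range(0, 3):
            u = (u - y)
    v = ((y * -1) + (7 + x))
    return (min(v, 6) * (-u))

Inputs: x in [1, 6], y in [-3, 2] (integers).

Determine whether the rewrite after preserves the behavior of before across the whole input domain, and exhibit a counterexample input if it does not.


These are not equivalent — on x=1, y=-2 the outputs split (195 vs 234).
before: v = 4; ((y % (y - 1)) == (v + y)) -> false; y = 2; u = 0; [i=1]; u = -3; [k=0]; u = -5; [k=1]; u = -7; [k=2]; u = -9; [i=2]; u = -9; [k=0]; u = -11; [k=1]; u = -13; [k=2]; u = -15; [i=3]; u = -15; [k=0]; u = -17; [k=1]; u = -19; [k=2]; u = -21; [i=4]; u = -21; [k=0]; u = -23; [k=1]; u = -25; [k=2]; u = -27; [i=5]; u = -27; [k=0]; u = -29; [k=1]; u = -31; [k=2]; u = -33; [i=6]; u = -33; [k=0]; u = -35; [k=1]; u = -37; [k=2]; u = -39; v = 6; return 195
after: v = 4; ((y % (y - 1)) == (v + y)) -> false; y = 2; u = 0; [i=1]; u = -3; [k=0]; u = -5; [k=1]; u = -7; [k=2]; u = -9; [i=2]; u = -9; [k=0]; u = -11; [k=1]; u = -13; [k=2]; u = -15; [i=3]; u = -15; [k=0]; u = -17; [k=1]; u = -19; [k=2]; u = -21; [i=4]; u = -21; [k=0]; u = -23; [k=1]; u = -25; [k=2]; u = -27; [i=5]; u = -27; [k=0]; u = -29; [k=1]; u = -31; [k=2]; u = -33; [i=6]; u = -33; [k=0]; u = -35; [k=1]; u = -37; [k=2]; u = -39; v = 6; return 234
verdict: not equivalent; witness: x=1, y=-2


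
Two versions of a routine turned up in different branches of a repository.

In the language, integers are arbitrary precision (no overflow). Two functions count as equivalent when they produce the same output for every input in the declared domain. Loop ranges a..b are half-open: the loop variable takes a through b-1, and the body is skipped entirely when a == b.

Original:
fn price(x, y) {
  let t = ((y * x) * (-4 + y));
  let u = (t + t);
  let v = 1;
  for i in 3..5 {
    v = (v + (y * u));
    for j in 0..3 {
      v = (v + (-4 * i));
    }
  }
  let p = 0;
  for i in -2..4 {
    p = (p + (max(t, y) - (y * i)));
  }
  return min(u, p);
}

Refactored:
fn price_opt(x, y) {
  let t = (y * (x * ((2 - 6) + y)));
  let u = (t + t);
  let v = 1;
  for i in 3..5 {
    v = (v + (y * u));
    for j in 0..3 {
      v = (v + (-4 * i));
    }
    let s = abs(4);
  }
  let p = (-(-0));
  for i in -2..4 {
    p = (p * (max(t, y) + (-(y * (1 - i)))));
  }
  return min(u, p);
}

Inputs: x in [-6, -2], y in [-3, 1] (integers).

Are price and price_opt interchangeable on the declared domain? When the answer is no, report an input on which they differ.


Run the pair on x=-6, y=1.
price: t = 18; u = 36; v = 1; [i=3]; v = 37; [j=0]; v = 25; [j=1]; v = 13; [j=2]; v = 1; [i=4]; v = 37; [j=0]; v = 21; [j=1]; v = 5; [j=2]; v = -11; p = 0; [i=-2]; p = 20; [i=-1]; p = 39; [i=0]; p = 57; [i=1]; p = 74; [i=2]; p = 90; [i=3]; p = 105; return 36
price_opt: t = 18; u = 36; v = 1; [i=3]; v = 37; [j=0]; v = 25; [j=1]; v = 13; [j=2]; v = 1; s = 4; [i=4]; v = 37; [j=0]; v = 21; [j=1]; v = 5; [j=2]; v = -11; s = 4; p = 0; [i=-2]; p = 0; [i=-1]; p = 0; [i=0]; p = 0; [i=1]; p = 0; [i=2]; p = 0; [i=3]; p = 0; return 0
36 != 0, so the rewrite changes behavior.
verdict: not equivalent; witness: x=-6, y=1


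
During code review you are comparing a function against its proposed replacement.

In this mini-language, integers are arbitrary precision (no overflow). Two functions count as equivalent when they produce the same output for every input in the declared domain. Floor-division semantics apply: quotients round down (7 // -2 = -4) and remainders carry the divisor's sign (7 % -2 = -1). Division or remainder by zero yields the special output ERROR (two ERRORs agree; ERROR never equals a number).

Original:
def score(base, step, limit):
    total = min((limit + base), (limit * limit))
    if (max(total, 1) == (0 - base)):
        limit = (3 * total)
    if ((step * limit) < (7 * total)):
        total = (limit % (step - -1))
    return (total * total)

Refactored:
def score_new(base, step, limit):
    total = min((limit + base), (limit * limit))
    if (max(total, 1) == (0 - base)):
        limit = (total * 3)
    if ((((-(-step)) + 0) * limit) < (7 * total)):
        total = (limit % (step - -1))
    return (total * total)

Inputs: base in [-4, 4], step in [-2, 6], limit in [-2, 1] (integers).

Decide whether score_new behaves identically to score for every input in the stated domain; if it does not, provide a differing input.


The two are interchangeable: constant usage differs, and arithmetic usage differs, and every declared input agrees.
Spot check at base=-2, step=3, limit=-2 — score: total = -4; (max(total, 1) == (0 - base)) -> false; ((step * limit) < (7 * total)) -> false; return 16. score_new: total = -4; (max(total, 1) == (0 - base)) -> false; ((((-(-step)) + 0) * limit) < (7 * total)) -> false; return 16. Both give 16.
Checked all 324 inputs in the declared domain: the outputs agree on every one.
verdict: equivalent


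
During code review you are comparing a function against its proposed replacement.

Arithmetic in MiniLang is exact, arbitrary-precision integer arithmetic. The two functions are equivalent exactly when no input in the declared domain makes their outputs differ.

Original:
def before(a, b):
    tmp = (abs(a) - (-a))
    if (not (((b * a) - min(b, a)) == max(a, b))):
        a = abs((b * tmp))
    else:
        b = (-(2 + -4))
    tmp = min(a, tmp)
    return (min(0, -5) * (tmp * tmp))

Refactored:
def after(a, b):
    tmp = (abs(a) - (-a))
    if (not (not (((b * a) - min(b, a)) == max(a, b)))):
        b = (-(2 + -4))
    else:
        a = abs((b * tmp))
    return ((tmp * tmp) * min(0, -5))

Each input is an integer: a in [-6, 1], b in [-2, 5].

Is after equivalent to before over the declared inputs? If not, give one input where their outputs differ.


On input a=1, b=0, before returns 0 while after returns -20.
verdict: not equivalent; witness: a=1, b=0


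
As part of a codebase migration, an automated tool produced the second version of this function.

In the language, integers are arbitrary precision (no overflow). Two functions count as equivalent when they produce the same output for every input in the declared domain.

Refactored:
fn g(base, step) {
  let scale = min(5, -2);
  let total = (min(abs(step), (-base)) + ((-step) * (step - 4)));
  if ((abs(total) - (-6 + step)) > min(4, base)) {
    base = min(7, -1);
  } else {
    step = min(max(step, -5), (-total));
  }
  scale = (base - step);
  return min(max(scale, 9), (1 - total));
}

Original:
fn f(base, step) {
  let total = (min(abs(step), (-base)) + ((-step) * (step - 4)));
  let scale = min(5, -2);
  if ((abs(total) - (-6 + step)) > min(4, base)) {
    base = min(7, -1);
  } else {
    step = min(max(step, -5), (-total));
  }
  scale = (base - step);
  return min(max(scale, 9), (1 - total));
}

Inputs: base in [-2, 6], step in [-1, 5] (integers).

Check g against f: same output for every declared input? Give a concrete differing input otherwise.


This is a faithful refactor — same computation, different form, but the computed results match everywhere.
Spot check at base=3, step=1 — f: total=0, then scale=-2, then ((abs(total) - (-6 + step)) > min(4, base)) is true, then base=-1, then scale=-2, then returns 1. g: scale=-2, then total=0, then ((abs(total) - (-6 + step)) > min(4, base)) is true, then base=-1, then scale=-2, then returns 1. Both give 1.
Checked all 63 inputs in the declared domain: the outputs agree on every one.
verdict: equivalent


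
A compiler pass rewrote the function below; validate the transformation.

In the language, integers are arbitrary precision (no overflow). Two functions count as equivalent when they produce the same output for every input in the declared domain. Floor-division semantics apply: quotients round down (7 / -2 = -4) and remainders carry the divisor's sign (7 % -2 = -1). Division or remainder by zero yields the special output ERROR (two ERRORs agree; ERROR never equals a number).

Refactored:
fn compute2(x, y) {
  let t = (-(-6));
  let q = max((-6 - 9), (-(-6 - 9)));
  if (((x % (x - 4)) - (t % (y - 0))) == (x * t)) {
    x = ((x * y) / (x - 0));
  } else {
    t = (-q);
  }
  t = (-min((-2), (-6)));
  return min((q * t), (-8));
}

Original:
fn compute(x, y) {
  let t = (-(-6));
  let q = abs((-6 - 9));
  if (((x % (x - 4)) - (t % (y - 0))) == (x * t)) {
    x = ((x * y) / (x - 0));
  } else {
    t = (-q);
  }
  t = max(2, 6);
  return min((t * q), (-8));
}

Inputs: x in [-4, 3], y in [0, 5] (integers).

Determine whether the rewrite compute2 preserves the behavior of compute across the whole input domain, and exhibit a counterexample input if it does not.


Behavior is preserved: although min/max/abs usage differs, plus arithmetic usage differs, plus constant usage differs, the outputs never diverge.
As a probe, take x=-1, y=4: compute runs t = 6; q = 15; (((x % (x - 4)) - (t % (y - 0))) == (x * t)) -> false; t = -15; t = 6; return -8; compute2 runs t = 6; q = 15; (((x % (x - 4)) - (t % (y - 0))) == (x * t)) -> false; t = -15; t = 6; return -8; both end at -8.
An exhaustive pass over the 48 declared inputs shows identical outputs.
verdict: equivalent


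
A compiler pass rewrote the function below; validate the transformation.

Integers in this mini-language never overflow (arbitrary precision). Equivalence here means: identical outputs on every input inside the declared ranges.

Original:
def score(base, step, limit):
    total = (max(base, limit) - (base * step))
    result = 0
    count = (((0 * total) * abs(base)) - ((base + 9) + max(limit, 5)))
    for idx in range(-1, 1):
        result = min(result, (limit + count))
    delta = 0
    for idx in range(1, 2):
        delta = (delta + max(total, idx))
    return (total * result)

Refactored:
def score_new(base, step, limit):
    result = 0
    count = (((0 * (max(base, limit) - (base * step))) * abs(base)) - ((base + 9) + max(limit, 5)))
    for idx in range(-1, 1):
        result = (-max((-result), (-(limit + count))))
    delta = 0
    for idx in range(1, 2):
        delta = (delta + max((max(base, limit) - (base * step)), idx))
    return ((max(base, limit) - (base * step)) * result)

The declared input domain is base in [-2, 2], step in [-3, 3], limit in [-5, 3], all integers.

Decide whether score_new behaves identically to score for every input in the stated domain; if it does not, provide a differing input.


Changes here: min/max/abs usage differs; also statement counts differ; also arithmetic usage differs; also local variable names differ; the full 315-point sweep finds no disagreement.
verdict: equivalent


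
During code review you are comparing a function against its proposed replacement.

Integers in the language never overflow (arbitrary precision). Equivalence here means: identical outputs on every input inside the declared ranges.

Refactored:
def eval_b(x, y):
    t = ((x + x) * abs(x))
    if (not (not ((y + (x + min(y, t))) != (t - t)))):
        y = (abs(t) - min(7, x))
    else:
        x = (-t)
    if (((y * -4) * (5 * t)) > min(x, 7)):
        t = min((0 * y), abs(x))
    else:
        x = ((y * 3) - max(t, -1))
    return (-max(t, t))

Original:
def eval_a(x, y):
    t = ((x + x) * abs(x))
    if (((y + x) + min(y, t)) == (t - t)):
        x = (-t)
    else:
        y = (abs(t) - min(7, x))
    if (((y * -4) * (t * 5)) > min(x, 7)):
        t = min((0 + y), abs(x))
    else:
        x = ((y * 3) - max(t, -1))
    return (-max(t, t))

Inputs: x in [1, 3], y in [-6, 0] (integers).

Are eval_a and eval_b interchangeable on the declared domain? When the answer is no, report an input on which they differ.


There is a counterexample at x=2, y=-1: 1 on one side, 0 on the other.
eval_a: t=8, then (((y + x) + min(y, t)) == (t - t)) is true, then x=-8, then (((y * -4) * (t * 5)) > min(x, 7)) is true, then t=-1, then returns 1
eval_b: t=8, then (not (not ((y + (x + min(y, t))) != (t - t)))) is false, then x=-8, then (((y * -4) * (5 * t)) > min(x, 7)) is true, then t=0, then returns 0
verdict: not equivalent; witness: x=2, y=-1


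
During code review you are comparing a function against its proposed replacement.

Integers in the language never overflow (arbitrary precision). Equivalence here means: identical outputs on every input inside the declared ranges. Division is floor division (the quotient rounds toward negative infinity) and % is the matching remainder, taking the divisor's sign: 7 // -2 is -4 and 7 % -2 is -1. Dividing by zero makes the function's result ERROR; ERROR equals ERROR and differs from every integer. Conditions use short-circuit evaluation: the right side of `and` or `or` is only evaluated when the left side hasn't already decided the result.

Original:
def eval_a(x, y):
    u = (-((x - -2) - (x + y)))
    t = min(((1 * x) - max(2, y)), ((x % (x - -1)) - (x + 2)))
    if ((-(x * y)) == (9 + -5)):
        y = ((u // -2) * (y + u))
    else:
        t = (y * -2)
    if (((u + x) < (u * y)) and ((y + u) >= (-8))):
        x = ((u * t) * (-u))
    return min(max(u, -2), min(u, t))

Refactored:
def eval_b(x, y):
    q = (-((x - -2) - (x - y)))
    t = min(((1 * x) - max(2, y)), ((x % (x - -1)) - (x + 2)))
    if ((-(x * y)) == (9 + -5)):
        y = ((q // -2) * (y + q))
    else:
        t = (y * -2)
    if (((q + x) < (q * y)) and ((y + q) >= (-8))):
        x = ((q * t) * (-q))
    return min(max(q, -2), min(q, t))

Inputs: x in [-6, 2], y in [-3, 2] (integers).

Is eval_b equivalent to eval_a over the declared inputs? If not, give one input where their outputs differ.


These are not equivalent — on x=-6, y=-3 the outputs split (-5 vs 1).
eval_a: u = -5; t = -8; ((-(x * y)) == (9 + -5)) -> false; t = 6; (((u + x) < (u * y)) and ((y + u) >= (-8))) -> true; x = -150; return -5
eval_b: q = 1; t = -8; ((-(x * y)) == (9 + -5)) -> false; t = 6; (((q + x) < (q * y)) and ((y + q) >= (-8))) -> true; x = -6; return 1
verdict: not equivalent; witness: x=-6, y=-3


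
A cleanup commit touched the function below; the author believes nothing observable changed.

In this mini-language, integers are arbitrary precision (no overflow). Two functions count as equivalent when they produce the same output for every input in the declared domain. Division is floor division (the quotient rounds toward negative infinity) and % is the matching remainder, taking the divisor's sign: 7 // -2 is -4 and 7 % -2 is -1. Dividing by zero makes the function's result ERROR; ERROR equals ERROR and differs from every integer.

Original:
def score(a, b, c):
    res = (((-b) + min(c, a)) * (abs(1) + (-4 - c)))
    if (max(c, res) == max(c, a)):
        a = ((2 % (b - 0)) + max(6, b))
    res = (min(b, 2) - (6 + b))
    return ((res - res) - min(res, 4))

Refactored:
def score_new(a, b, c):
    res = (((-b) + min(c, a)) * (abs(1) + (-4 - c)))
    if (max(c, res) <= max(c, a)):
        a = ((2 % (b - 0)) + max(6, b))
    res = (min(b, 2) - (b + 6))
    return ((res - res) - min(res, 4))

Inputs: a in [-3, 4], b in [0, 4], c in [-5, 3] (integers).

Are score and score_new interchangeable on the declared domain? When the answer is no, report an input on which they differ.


Take a=-3, b=0, c=-5.
score: res = -10; (max(c, res) == max(c, a)) -> false; res = -6; return 6
score_new: res = -10; (max(c, res) <= max(c, a)) -> true; division by zero -> ERROR
6 against ERROR: the behavior changed.
verdict: not equivalent; witness: a=-3, b=0, c=-5


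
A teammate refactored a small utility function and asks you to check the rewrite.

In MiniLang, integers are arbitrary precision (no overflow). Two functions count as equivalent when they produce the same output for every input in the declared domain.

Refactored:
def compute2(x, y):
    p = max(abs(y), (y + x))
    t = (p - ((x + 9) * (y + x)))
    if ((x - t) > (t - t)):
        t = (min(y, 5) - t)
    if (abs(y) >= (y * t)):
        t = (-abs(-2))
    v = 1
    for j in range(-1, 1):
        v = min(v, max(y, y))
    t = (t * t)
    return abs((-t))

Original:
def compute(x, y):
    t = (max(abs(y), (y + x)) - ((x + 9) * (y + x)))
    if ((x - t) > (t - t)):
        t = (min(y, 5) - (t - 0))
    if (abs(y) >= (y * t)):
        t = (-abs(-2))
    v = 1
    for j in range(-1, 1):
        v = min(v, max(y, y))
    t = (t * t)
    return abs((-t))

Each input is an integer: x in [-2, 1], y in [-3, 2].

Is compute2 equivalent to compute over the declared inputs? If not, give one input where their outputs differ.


The two versions differ — the changes include constant usage differs; also arithmetic usage differs; also statement counts differ; also local variable names differ.
One worked example (x=-1, y=1) — compute: t becomes 1; next ((x - t) > (t - t)) evaluates to false; next (abs(y) >= (y * t)) evaluates to true; next t becomes -2; next v becomes 1; next at j=-1:; next v becomes 1; next at j=0:; next v becomes 1; next t becomes 4; next final value 4; compute2: p becomes 1; next t becomes 1; next ((x - t) > (t - t)) evaluates to false; next (abs(y) >= (y * t)) evaluates to true; next t becomes -2; next v becomes 1; next at j=-1:; next v becomes 1; next at j=0:; next v becomes 1; next t becomes 4; next final value 4; agreement on 4.
An exhaustive pass over the 24 declared inputs shows identical outputs.
verdict: equivalent


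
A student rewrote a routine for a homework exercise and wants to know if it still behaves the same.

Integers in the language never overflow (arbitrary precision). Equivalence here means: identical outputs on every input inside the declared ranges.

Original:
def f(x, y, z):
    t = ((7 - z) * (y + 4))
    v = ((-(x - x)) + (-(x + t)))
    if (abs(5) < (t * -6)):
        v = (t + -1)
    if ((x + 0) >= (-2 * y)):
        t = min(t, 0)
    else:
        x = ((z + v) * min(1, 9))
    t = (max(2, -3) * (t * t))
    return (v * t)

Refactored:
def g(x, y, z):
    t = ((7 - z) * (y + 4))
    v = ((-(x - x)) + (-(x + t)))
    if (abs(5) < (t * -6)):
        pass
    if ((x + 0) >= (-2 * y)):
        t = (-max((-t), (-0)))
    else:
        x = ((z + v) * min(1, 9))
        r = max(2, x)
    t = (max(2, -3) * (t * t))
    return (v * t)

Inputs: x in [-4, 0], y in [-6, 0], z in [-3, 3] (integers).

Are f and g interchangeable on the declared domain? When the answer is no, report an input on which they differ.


Evaluate both at x=-4, y=-6, z=-3.
f: t=-20, then v=24, then (abs(5) < (t * -6)) is true, then v=-21, then ((x + 0) >= (-2 * y)) is false, then x=-24, then t=800, then returns -16800
g: t=-20, then v=24, then (abs(5) < (t * -6)) is true, then ((x + 0) >= (-2 * y)) is false, then x=21, then r=21, then t=800, then returns 19200
-16800 against 19200: the behavior changed.
verdict: not equivalent; witness: x=-4, y=-6, z=-3


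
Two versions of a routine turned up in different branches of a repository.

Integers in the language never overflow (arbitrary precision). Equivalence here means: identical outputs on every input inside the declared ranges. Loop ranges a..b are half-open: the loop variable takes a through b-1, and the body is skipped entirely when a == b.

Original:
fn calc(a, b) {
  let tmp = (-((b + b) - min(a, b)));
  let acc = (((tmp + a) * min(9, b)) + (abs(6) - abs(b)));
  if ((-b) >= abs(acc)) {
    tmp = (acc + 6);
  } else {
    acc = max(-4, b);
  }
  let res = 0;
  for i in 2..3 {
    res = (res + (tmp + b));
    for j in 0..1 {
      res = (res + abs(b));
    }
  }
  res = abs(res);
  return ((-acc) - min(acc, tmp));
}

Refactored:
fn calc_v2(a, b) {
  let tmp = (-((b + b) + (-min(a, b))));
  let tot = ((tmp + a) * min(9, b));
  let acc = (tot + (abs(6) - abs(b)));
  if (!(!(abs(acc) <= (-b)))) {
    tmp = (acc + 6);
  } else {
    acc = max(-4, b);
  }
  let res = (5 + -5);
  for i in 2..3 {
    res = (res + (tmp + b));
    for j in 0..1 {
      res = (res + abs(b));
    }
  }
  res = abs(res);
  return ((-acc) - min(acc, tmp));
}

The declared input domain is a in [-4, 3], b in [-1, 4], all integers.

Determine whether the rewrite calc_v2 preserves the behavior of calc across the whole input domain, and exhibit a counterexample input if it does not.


The two versions differ — the changes include comparison usage differs, constant usage differs, statement counts differ, boolean connective usage differs, local variable names differ, arithmetic usage differs.
Tracing a=-1, b=0: calc: tmp becomes -1; next acc becomes 6; next ((-b) >= abs(acc)) evaluates to false; next acc becomes 0; next res becomes 0; next at i=2:; next res becomes -1; next at j=0:; next res becomes -1; next res becomes 1; next final value 1 | calc_v2: tmp becomes -1; next tot becomes 0; next acc becomes 6; next (!(!(abs(acc) <= (-b)))) evaluates to false; next acc becomes 0; next res becomes 0; next at i=2:; next res becomes -1; next at j=0:; next res becomes -1; next res becomes 1; next final value 1 — matching result 1.
Checked all 48 inputs in the declared domain: the outputs agree on every one.
verdict: equivalent


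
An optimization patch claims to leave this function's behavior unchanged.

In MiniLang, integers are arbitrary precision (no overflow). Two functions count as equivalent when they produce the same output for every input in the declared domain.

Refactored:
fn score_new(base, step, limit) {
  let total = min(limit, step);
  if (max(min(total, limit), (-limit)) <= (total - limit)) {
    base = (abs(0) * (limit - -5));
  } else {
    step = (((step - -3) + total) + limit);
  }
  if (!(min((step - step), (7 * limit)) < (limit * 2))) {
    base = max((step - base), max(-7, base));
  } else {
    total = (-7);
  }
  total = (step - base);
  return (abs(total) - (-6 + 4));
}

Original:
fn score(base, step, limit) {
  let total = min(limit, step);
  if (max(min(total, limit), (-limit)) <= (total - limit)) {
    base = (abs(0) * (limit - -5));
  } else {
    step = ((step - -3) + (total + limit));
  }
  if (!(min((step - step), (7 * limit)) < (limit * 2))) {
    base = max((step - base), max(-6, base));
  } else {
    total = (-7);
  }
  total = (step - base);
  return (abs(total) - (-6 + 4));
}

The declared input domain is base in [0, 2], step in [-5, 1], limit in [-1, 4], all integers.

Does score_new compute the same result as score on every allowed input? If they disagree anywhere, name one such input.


The one real change (`-6` became `-7`) has no effect anywhere in the declared ranges; all 126 inputs agree.
verdict: equivalent


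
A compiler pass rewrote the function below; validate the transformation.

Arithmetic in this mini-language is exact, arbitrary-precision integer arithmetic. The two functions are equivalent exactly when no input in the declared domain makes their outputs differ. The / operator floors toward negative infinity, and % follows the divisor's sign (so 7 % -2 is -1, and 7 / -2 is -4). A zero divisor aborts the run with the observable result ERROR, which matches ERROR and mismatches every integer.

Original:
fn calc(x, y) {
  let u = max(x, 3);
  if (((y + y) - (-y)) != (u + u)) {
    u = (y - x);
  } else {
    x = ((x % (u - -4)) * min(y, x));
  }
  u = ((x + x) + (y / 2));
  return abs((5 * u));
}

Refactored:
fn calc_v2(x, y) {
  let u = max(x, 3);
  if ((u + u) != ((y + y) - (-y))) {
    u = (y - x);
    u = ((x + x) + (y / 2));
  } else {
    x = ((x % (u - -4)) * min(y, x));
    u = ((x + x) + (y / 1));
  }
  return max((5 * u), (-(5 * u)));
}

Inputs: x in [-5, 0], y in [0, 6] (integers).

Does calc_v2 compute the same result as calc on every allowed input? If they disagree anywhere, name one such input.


On input x=-5, y=2, calc returns 95 while calc_v2 returns 90.
verdict: not equivalent; witness: x=-5, y=2


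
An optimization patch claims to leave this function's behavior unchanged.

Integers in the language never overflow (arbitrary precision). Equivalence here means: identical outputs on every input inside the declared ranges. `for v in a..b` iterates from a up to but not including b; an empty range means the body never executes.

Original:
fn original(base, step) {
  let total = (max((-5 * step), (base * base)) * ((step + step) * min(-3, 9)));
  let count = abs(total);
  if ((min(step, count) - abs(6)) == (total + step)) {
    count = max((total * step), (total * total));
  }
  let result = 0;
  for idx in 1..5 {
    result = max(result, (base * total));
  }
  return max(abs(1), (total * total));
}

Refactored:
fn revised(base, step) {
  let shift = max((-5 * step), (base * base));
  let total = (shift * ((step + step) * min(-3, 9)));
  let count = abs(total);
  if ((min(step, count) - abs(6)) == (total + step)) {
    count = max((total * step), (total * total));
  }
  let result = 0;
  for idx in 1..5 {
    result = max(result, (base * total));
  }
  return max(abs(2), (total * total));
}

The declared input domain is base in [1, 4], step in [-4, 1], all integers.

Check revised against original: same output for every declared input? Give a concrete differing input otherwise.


These are not equivalent — on base=1, step=0 the outputs split (1 vs 2).
original: total = 0; count = 0; ((min(step, count) - abs(6)) == (total + step)) -> false; result = 0; [idx=1]; result = 0; [idx=2]; result = 0; [idx=3]; result = 0; [idx=4]; result = 0; return 1
revised: shift = 1; total = 0; count = 0; ((min(step, count) - abs(6)) == (total + step)) -> false; result = 0; [idx=1]; result = 0; [idx=2]; result = 0; [idx=3]; result = 0; [idx=4]; result = 0; return 2
verdict: not equivalent; witness: base=1, step=0


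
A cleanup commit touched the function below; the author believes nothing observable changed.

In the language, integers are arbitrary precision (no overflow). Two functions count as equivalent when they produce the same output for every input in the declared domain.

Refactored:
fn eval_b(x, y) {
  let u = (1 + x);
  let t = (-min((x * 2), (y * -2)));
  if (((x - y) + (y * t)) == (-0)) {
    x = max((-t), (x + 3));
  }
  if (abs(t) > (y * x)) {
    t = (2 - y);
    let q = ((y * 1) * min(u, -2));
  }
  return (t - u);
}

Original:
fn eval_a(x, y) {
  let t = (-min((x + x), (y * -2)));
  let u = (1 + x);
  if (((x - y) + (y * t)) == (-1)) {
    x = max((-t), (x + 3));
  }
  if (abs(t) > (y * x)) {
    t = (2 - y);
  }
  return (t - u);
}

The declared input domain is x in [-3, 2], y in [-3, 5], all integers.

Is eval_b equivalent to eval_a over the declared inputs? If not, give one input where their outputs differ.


There is a counterexample at x=-1, y=1: 1 on one side, 2 on the other.
eval_a: t = 2; u = 0; (((x - y) + (y * t)) == (-1)) -> false; (abs(t) > (y * x)) -> true; t = 1; return 1
eval_b: u = 0; t = 2; (((x - y) + (y * t)) == (-0)) -> true; x = 2; (abs(t) > (y * x)) -> false; return 2
verdict: not equivalent; witness: x=-1, y=1


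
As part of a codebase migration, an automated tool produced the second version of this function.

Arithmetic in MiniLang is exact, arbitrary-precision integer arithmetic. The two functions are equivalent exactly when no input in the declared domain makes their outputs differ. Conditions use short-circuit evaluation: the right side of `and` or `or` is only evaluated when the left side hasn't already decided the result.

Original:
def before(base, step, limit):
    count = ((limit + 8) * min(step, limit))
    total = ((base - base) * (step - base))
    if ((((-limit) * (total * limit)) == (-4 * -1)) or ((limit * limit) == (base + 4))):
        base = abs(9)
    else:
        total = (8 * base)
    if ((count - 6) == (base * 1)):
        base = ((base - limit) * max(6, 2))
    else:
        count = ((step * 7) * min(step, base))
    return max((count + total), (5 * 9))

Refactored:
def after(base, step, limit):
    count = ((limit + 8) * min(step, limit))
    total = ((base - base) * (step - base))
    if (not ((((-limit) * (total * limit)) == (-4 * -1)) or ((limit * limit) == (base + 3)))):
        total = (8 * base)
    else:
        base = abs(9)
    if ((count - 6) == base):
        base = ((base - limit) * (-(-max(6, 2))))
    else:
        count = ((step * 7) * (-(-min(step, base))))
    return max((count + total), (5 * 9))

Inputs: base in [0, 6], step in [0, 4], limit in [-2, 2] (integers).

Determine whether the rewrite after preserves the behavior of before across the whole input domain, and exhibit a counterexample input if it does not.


There is a counterexample at base=0, step=3, limit=-2: 63 on one side, 45 on the other.
before: count := -12 | total := 0 | ((((-limit) * (total * limit)) == (-4 * -1)) or ((limit * limit) == (base + 4))): true | base := 9 | ((count - 6) == (base * 1)): false | count := 63 | result 63
after: count := -12 | total := 0 | (not ((((-limit) * (total * limit)) == (-4 * -1)) or ((limit * limit) == (base + 3)))): true | total := 0 | ((count - 6) == base): false | count := 0 | result 45
verdict: not equivalent; witness: base=0, step=3, limit=-2


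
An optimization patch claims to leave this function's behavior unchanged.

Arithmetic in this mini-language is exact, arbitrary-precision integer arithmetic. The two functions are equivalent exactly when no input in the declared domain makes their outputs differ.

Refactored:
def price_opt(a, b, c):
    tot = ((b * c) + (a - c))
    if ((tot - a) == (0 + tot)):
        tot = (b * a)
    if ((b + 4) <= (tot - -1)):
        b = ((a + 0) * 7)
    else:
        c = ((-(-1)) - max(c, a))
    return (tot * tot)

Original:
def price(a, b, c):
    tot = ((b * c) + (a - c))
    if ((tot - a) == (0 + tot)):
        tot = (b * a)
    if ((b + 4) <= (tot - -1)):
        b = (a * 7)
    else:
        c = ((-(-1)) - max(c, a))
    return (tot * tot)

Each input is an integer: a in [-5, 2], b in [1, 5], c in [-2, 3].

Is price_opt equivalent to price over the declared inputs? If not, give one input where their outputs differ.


Differences: arithmetic usage differs, and constant usage differs — yet all 240 inputs agree.
verdict: equivalent


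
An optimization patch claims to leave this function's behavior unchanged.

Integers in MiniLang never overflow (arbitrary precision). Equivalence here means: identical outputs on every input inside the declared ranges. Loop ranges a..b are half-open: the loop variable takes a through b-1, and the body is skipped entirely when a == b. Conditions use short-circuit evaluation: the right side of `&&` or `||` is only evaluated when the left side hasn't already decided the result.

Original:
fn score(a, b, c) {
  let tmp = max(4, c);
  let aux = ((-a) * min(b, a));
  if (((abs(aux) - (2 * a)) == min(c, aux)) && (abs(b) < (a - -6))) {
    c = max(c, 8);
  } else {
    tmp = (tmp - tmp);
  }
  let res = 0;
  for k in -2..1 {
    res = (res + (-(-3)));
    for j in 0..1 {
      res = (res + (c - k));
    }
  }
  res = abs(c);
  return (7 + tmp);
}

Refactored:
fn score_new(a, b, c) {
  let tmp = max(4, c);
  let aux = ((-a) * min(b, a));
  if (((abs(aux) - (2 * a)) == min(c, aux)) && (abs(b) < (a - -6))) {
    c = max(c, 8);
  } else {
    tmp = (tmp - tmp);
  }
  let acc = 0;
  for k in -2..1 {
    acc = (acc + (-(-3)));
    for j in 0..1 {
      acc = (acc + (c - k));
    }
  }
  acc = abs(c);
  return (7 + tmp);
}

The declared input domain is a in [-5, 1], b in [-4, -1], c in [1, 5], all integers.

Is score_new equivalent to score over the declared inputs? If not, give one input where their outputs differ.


Side by side, the visible changes include: local variable names differ.
One worked example (a=-2, b=-4, c=4) — score: tmp = 4; aux = -8; (((abs(aux) - (2 * a)) == min(c, aux)) && (abs(b) < (a - -6))) -> false; tmp = 0; res = 0; [k=-2]; res = 3; [j=0]; res = 9; [k=-1]; res = 12; [j=0]; res = 17; [k=0]; res = 20; [j=0]; res = 24; res = 4; return 7; score_new: tmp = 4; aux = -8; (((abs(aux) - (2 * a)) == min(c, aux)) && (abs(b) < (a - -6))) -> false; tmp = 0; acc = 0; [k=-2]; acc = 3; [j=0]; acc = 9; [k=-1]; acc = 12; [j=0]; acc = 17; [k=0]; acc = 20; [j=0]; acc = 24; acc = 4; return 7; agreement on 7.
Across all 140 domain points the two functions coincide.
verdict: equivalent


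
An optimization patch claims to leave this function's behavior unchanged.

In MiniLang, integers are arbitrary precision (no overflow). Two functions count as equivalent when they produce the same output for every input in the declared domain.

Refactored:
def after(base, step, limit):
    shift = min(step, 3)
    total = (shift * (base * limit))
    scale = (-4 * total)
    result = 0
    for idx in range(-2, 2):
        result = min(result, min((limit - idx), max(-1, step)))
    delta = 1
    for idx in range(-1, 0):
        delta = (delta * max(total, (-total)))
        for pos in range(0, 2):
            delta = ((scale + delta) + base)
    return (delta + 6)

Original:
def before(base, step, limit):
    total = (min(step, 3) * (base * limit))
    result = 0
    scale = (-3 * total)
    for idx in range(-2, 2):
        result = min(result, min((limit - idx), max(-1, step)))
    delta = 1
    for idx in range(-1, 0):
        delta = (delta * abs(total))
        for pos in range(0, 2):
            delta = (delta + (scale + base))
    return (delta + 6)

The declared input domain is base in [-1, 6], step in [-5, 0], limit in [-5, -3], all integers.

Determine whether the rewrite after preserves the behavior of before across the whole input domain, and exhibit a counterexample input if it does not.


base=-1, step=-5, limit=-5 yields 179 from before but 229 from after.
verdict: not equivalent; witness: base=-1, step=-5, limit=-5


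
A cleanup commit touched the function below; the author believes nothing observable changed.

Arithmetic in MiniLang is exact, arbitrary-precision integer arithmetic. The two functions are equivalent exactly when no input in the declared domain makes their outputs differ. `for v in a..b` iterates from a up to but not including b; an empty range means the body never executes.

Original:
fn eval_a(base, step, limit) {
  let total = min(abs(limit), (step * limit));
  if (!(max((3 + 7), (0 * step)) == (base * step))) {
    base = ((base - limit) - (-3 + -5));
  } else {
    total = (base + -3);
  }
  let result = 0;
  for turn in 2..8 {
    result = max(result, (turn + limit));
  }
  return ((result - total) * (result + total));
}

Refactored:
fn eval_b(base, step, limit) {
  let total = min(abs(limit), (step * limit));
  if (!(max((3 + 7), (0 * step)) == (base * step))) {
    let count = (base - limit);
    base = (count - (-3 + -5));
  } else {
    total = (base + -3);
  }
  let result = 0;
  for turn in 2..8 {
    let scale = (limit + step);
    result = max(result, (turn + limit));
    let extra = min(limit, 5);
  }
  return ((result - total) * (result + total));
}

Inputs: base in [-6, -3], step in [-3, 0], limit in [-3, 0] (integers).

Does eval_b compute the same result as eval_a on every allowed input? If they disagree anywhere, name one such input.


This is a faithful refactor — arithmetic usage differs, and constant usage differs, and local variable names differ, and min/max/abs usage differs, and statement counts differ, but the computed results match everywhere.
One worked example (base=-6, step=-2, limit=-3) — eval_a: total becomes 3; next (!(max((3 + 7), (0 * step)) == (base * step))) evaluates to true; next base becomes 5; next result becomes 0; next at turn=2:; next result becomes 0; next at turn=3:; next result becomes 0; next at turn=4:; next result becomes 1; next at turn=5:; next result becomes 2; next at turn=6:; next result becomes 3; next at turn=7:; next result becomes 4; next final value 7; eval_b: total becomes 3; next (!(max((3 + 7), (0 * step)) == (base * step))) evaluates to true; next count becomes -3; next base becomes 5; next result becomes 0; next at turn=2:; next scale becomes -5; next result becomes 0; next extra becomes -3; next at turn=3:; next scale becomes -5; next result becomes 0; next extra becomes -3; next at turn=4:; next scale becomes -5; next result becomes 1; next extra becomes -3; next at turn=5:; next scale becomes -5; next result becomes 2; next extra becomes -3; next at turn=6:; next scale becomes -5; next result becomes 3; next extra becomes -3; next at turn=7:; next scale becomes -5; next result becomes 4; next extra becomes -3; next final value 7; agreement on 7.
Checked all 64 inputs in the declared domain: the outputs agree on every one.
verdict: equivalent
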